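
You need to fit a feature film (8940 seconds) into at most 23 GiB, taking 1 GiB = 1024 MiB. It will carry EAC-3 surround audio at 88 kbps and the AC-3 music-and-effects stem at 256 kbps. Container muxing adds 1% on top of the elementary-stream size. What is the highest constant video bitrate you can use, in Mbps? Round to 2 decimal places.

Budget: 23 GiB = 197568.5 Mb.
Stream payload after overhead: 197568.5 / 1.01 = 195612.4 Mb.
Total bitrate budget: 195612.4 Mb / 8940 s = 21.881 Mbps.
Audio total: 88 + 256 = 344 kbps = 0.344 Mbps.
Video: 21.881 − 0.344 = 21.537 Mbps.

21.54 Mbps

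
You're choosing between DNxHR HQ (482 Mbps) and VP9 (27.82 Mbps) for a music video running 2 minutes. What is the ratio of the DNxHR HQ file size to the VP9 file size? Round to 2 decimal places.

17.33

2 min = 120 s
DNxHR HQ: 482.000 Mbps × 120 s = 57840.0 Mb = 6.733 GiB.
VP9: 27.820 Mbps × 120 s = 3338.4 Mb = 0.389 GiB.
Ratio: 6.733 / 0.389 = 17.326.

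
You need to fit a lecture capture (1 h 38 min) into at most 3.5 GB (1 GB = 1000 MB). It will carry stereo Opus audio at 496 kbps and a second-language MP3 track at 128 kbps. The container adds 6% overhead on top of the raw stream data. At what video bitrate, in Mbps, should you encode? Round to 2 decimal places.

3.87 Mbps

Budget: 3.5 GB = 28000.0 Mb.
Stream payload after overhead: 28000.0 / 1.06 = 26415.1 Mb.
1 h 38 min = 98 min = 5880 s
Total bitrate budget: 26415.1 Mb / 5880 s = 4.492 Mbps.
Audio total: 496 + 128 = 624 kbps = 0.624 Mbps.
Video: 4.492 − 0.624 = 3.868 Mbps.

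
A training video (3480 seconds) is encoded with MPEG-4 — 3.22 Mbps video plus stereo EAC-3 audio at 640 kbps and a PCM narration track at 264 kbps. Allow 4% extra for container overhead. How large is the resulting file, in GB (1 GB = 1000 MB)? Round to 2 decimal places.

1.87 GB

Audio total: 640 + 264 = 904 kbps = 0.904 Mbps.
Total bitrate: 3.22 + 0.904 = 4.124 Mbps.
Stream data: 4.124 Mbps × 3480 s = 14351.5 Mb.
With 4% container overhead: ×1.04.
14,926 Mb ÷ 8 = 1,866 MB → 1.866 GB.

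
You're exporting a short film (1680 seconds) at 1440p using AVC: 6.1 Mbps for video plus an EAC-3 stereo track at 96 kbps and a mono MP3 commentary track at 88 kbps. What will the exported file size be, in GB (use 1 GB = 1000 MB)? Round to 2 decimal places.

Audio total: 96 + 88 = 184 kbps = 0.184 Mbps.
Total bitrate: 6.1 + 0.184 = 6.284 Mbps.
Stream data: 6.284 Mbps × 1680 s = 10557.1 Mb.
10,557 Mb ÷ 8 = 1,320 MB → 1.320 GB.

1.32 GB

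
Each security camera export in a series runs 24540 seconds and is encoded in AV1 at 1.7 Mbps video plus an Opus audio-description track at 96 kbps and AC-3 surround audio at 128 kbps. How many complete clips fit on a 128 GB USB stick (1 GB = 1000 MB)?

Audio total: 96 + 128 = 224 kbps = 0.224 Mbps.
Total bitrate: 1.924 Mbps.
Per item: 1.924 Mbps × 24540 s = 47,215 Mb = 5,902 MB.
Capacity: 128 GB = 1,024,000 Mb; 21.69 items → 21 complete.

21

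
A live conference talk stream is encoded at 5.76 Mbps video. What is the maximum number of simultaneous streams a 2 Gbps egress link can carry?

347

2 Gbps = 2,000 Mbps; 2,000 / 5.760 = 347.22 → 347 viewers.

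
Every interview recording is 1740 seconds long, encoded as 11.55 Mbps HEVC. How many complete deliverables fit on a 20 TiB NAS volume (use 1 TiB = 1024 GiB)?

Per item: 11.550 Mbps × 1740 s = 20,097 Mb = 2,512 MB.
Capacity: 20 TiB = 175,921,860 Mb; 8753.64 items → 8753 complete.

8753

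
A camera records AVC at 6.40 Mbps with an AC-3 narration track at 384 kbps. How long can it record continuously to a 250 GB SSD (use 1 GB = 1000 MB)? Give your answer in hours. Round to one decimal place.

81.9 hours

Audio: 384 kbps = 0.384 Mbps.
Total bitrate: 6.40 + 0.384 = 6.784 Mbps.
Capacity: 250 GB = 2,000,000 Mb.
Recording time: 2,000,000 / 6.784 = 294,811 s ≈ 81.9 hours.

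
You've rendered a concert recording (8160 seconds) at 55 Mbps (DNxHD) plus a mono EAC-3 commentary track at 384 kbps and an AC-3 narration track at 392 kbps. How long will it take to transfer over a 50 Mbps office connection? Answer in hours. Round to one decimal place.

2.5 hours

Audio total: 384 + 392 = 776 kbps = 0.776 Mbps.
Total bitrate: 55.776 Mbps.
File: 55.776 Mbps × 8160 s = 455132.2 Mb.
At 50 Mbps: 455132.2 / 50 = 9102.6 s ≈ 2.53 hours.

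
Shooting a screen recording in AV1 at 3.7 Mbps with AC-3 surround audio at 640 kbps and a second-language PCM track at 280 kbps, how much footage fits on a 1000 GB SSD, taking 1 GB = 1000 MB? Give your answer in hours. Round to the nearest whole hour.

Audio total: 640 + 280 = 920 kbps = 0.920 Mbps.
Total bitrate: 3.7 + 0.920 = 4.620 Mbps.
Capacity: 1000 GB = 8,000,000 Mb.
Recording time: 8,000,000 / 4.620 = 1,731,602 s ≈ 481 hours.

481 hours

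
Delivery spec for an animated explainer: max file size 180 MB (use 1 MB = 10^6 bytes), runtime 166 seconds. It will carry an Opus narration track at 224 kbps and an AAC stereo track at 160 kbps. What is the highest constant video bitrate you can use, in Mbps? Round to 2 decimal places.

8.29 Mbps

Budget: 180 MB = 1440.0 Mb.
Total bitrate budget: 1440.0 Mb / 166 s = 8.675 Mbps.
Audio total: 224 + 160 = 384 kbps = 0.384 Mbps.
Video: 8.675 − 0.384 = 8.291 Mbps.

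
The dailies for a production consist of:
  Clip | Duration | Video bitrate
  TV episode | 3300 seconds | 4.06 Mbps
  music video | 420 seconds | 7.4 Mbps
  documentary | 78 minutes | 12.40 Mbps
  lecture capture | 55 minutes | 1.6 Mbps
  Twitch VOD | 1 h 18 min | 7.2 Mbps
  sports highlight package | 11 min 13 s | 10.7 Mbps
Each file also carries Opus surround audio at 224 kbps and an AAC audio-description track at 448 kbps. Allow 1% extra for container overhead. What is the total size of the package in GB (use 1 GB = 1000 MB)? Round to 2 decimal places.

16.69 GB

Audio total: 224 + 448 = 672 kbps = 0.672 Mbps.
TV episode: 4.732 Mbps × 3300 s × 1.01 = 15771.8 Mb
music video: 8.072 Mbps × 420 s × 1.01 = 3424.1 Mb
documentary: 13.072 Mbps × 4680 s × 1.01 = 61788.7 Mb
lecture capture: 2.272 Mbps × 3300 s × 1.01 = 7572.6 Mb
Twitch VOD: 7.872 Mbps × 4680 s × 1.01 = 37209.4 Mb
sports highlight package: 11.372 Mbps × 673 s × 1.01 = 7729.9 Mb
Total: 133496.5 Mb = 16687.1 MB.
= 16.69 GB.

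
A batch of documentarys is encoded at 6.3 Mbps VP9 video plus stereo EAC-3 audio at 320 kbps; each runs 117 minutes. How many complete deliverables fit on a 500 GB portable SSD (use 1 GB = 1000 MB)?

117 min = 7020 s
Audio: 320 kbps = 0.320 Mbps.
Total bitrate: 6.620 Mbps.
Per item: 6.620 Mbps × 7020 s = 46,472 Mb = 5,809 MB.
Capacity: 500 GB = 4,000,000 Mb; 86.07 items → 86 complete.

86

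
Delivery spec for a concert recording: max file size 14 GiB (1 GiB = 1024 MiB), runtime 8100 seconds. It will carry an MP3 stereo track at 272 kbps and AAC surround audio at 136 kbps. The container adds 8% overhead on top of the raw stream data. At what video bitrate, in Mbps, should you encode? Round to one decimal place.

13.3 Mbps

Budget: 14 GiB = 120259.1 Mb.
Stream payload after overhead: 120259.1 / 1.08 = 111351.0 Mb.
Total bitrate budget: 111351.0 Mb / 8100 s = 13.747 Mbps.
Audio total: 272 + 136 = 408 kbps = 0.408 Mbps.
Video: 13.747 − 0.408 = 13.339 Mbps.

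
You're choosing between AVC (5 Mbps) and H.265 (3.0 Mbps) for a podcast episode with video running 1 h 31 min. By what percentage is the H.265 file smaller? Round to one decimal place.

40.0%

1 h 31 min = 91 min = 5460 s
AVC: 5.000 Mbps × 5460 s = 27300.0 Mb = 3.178 GiB.
H.265: 3.000 Mbps × 5460 s = 16380.0 Mb = 1.907 GiB.
Reduction: (1 − 1.907/3.178) × 100 = 40.00%.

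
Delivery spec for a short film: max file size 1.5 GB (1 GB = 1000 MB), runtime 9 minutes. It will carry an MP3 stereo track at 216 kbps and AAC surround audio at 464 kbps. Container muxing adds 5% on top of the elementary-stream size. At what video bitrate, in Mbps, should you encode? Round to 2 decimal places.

20.48 Mbps

Budget: 1.5 GB = 12000.0 Mb.
Stream payload after overhead: 12000.0 / 1.05 = 11428.6 Mb.
9 min = 540 s
Total bitrate budget: 11428.6 Mb / 540 s = 21.164 Mbps.
Audio total: 216 + 464 = 680 kbps = 0.680 Mbps.
Video: 21.164 − 0.680 = 20.484 Mbps.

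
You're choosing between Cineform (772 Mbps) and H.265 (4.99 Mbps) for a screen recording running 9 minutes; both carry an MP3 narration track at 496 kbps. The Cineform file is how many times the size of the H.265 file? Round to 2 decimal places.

140.81

9 min = 540 s
Audio: 496 kbps = 0.496 Mbps.
Cineform: 772.496 Mbps × 540 s = 417147.8 Mb = 48.562 GiB.
H.265: 5.486 Mbps × 540 s = 2962.4 Mb = 0.345 GiB.
Ratio: 48.562 / 0.345 = 140.812.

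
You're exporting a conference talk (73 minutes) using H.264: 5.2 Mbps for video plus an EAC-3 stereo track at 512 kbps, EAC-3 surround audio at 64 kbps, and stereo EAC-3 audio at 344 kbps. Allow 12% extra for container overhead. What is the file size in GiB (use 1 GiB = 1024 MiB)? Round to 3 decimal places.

3.495 GiB

73 min = 4380 s
Audio total: 512 + 64 + 344 = 920 kbps = 0.920 Mbps.
Total bitrate: 5.2 + 0.920 = 6.120 Mbps.
Stream data: 6.120 Mbps × 4380 s = 26805.6 Mb.
With 12% container overhead: ×1.12.
30,022 Mb = 3,752,784,000 bytes ÷ 1,073,741,824 = 3.495 GiB.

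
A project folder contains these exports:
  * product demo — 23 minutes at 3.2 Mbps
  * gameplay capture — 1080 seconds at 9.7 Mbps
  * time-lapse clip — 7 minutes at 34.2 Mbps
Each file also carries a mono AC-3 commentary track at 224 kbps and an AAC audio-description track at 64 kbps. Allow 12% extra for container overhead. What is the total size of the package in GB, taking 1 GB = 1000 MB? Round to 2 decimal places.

Audio total: 224 + 64 = 288 kbps = 0.288 Mbps.
product demo: 3.488 Mbps × 1380 s × 1.12 = 5391.1 Mb
gameplay capture: 9.988 Mbps × 1080 s × 1.12 = 12081.5 Mb
time-lapse clip: 34.488 Mbps × 420 s × 1.12 = 16223.2 Mb
Total: 33695.7 Mb = 4212.0 MB.
= 4.212 GB.

4.21 GB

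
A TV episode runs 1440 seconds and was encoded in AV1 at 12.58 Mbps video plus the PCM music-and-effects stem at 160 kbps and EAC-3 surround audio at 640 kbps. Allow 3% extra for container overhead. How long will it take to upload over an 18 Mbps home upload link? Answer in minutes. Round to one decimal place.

Audio total: 160 + 640 = 800 kbps = 0.800 Mbps.
Total bitrate: 13.380 Mbps.
File: 13.380 Mbps × 1440 s = 19267.2 Mb.
With 3% container overhead: ×1.03. → 19845.2 Mb.
At 18 Mbps: 19845.2 / 18 = 1102.5 s ≈ 18.4 minutes.

18.4 minutes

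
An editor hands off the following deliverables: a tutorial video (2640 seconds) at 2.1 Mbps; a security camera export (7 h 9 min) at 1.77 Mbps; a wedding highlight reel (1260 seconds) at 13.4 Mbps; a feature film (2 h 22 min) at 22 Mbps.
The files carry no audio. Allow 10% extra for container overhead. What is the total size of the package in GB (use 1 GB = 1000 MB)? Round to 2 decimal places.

tutorial video: 2.100 Mbps × 2640 s × 1.10 = 6098.4 Mb
security camera export: 1.770 Mbps × 25740 s × 1.10 = 50115.8 Mb
wedding highlight reel: 13.400 Mbps × 1260 s × 1.10 = 18572.4 Mb
feature film: 22.000 Mbps × 8520 s × 1.10 = 206184.0 Mb
Total: 280970.6 Mb = 35121.3 MB.
= 35.12 GB.

35.12 GB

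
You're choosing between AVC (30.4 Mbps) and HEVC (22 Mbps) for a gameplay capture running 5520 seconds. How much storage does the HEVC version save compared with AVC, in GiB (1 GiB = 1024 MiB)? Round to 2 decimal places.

5.40 GiB

AVC: 30.400 Mbps × 5520 s = 167808.0 Mb = 19.535 GiB.
HEVC: 22.000 Mbps × 5520 s = 121440.0 Mb = 14.137 GiB.
Saving: 19.535 − 14.137 = 5.398 GiB.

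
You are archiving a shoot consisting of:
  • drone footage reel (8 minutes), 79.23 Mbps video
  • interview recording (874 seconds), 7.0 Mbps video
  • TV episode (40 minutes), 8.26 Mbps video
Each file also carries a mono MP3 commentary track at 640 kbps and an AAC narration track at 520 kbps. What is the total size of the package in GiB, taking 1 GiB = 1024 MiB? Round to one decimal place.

Audio total: 640 + 520 = 1160 kbps = 1.160 Mbps.
drone footage reel: 80.390 Mbps × 480 s = 38587.2 Mb
interview recording: 8.160 Mbps × 874 s = 7131.8 Mb
TV episode: 9.420 Mbps × 2400 s = 22608.0 Mb
Total: 68327.0 Mb = 8540.9 MB.
= 7.954 GiB.

8.0 GiB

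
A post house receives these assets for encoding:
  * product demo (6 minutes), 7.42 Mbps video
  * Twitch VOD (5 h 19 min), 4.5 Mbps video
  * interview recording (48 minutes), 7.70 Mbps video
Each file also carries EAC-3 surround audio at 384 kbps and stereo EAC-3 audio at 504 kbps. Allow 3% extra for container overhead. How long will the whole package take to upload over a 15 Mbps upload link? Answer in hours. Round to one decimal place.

2.5 hours

Audio total: 384 + 504 = 888 kbps = 0.888 Mbps.
product demo: 8.308 Mbps × 360 s × 1.03 = 3080.6 Mb
Twitch VOD: 5.388 Mbps × 19140 s × 1.03 = 106220.1 Mb
interview recording: 8.588 Mbps × 2880 s × 1.03 = 25475.4 Mb
Total: 134776.2 Mb = 16847.0 MB.
At 15 Mbps: 134776.2 / 15 = 8985 s ≈ 2.5 hours.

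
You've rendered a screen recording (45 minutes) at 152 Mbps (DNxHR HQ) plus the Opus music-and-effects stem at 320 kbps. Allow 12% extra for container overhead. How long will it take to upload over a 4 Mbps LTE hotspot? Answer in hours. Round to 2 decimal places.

31.99 hours

45 min = 2700 s
Audio: 320 kbps = 0.320 Mbps.
Total bitrate: 152.320 Mbps.
File: 152.320 Mbps × 2700 s = 411264.0 Mb.
With 12% container overhead: ×1.12. → 460615.7 Mb.
At 4 Mbps: 460615.7 / 4 = 115153.9 s ≈ 32 hours.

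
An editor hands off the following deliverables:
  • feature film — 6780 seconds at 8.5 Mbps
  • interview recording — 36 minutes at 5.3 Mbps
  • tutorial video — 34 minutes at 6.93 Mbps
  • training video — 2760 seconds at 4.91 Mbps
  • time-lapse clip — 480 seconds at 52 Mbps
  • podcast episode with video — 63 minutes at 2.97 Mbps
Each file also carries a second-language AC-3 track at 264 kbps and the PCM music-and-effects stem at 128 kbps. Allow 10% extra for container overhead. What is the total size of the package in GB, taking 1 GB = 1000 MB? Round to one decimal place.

19.3 GB

Audio total: 264 + 128 = 392 kbps = 0.392 Mbps.
feature film: 8.892 Mbps × 6780 s × 1.10 = 66316.5 Mb
interview recording: 5.692 Mbps × 2160 s × 1.10 = 13524.2 Mb
tutorial video: 7.322 Mbps × 2040 s × 1.10 = 16430.6 Mb
training video: 5.302 Mbps × 2760 s × 1.10 = 16096.9 Mb
time-lapse clip: 52.392 Mbps × 480 s × 1.10 = 27663.0 Mb
podcast episode with video: 3.362 Mbps × 3780 s × 1.10 = 13979.2 Mb
Total: 154010.3 Mb = 19251.3 MB.
= 19.25 GB.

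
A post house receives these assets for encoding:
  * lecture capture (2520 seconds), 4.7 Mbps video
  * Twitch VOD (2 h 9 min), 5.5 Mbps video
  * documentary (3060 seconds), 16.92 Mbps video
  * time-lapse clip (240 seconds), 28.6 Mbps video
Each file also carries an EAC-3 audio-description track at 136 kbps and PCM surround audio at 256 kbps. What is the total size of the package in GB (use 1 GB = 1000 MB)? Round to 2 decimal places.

14.80 GB

Audio total: 136 + 256 = 392 kbps = 0.392 Mbps.
lecture capture: 5.092 Mbps × 2520 s = 12831.8 Mb
Twitch VOD: 5.892 Mbps × 7740 s = 45604.1 Mb
documentary: 17.312 Mbps × 3060 s = 52974.7 Mb
time-lapse clip: 28.992 Mbps × 240 s = 6958.1 Mb
Total: 118368.7 Mb = 14796.1 MB.
= 14.80 GB.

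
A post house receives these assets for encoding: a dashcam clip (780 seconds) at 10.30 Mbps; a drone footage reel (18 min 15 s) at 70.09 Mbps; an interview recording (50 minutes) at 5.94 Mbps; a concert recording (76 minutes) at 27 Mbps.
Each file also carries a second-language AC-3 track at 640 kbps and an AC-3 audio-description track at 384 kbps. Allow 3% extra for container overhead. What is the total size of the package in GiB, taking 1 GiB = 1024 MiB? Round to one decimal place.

Audio total: 640 + 384 = 1024 kbps = 1.024 Mbps.
dashcam clip: 11.324 Mbps × 780 s × 1.03 = 9097.7 Mb
drone footage reel: 71.114 Mbps × 1095 s × 1.03 = 80205.9 Mb
interview recording: 6.964 Mbps × 3000 s × 1.03 = 21518.8 Mb
concert recording: 28.024 Mbps × 4560 s × 1.03 = 131623.1 Mb
Total: 242445.5 Mb = 30305.7 MB.
= 28.22 GiB.

28.2 GiB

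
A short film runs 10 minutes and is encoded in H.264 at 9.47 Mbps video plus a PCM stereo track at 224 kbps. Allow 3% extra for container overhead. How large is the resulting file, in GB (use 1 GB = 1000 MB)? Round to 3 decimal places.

10 min = 600 s
Audio: 224 kbps = 0.224 Mbps.
Total bitrate: 9.47 + 0.224 = 9.694 Mbps.
Stream data: 9.694 Mbps × 600 s = 5816.4 Mb.
With 3% container overhead: ×1.03.
5,991 Mb ÷ 8 = 748.9 MB → 0.7489 GB.

0.749 GB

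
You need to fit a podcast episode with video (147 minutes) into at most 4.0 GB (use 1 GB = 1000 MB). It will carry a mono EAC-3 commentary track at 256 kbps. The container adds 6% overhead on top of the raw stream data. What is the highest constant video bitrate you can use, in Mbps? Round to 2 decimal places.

Budget: 4.0 GB = 32000.0 Mb.
Stream payload after overhead: 32000.0 / 1.06 = 30188.7 Mb.
147 min = 8820 s
Total bitrate budget: 30188.7 Mb / 8820 s = 3.423 Mbps.
Audio: 256 kbps = 0.256 Mbps.
Video: 3.423 − 0.256 = 3.167 Mbps.

3.17 Mbps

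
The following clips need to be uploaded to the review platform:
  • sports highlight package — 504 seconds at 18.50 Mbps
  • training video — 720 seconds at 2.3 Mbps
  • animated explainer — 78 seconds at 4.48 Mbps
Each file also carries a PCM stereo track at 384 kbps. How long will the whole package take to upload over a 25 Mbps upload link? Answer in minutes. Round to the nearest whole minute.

Audio: 384 kbps = 0.384 Mbps.
sports highlight package: 18.884 Mbps × 504 s = 9517.5 Mb
training video: 2.684 Mbps × 720 s = 1932.5 Mb
animated explainer: 4.864 Mbps × 78 s = 379.4 Mb
Total: 11829.4 Mb = 1478.7 MB.
At 25 Mbps: 11829.4 / 25 = 473 s ≈ 7.89 minutes.

8 minutes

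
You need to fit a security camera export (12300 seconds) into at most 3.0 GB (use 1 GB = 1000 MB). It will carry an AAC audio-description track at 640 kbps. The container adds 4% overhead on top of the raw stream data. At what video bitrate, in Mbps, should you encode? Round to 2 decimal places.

1.24 Mbps

Budget: 3.0 GB = 24000.0 Mb.
Stream payload after overhead: 24000.0 / 1.04 = 23076.9 Mb.
Total bitrate budget: 23076.9 Mb / 12300 s = 1.876 Mbps.
Audio: 640 kbps = 0.640 Mbps.
Video: 1.876 − 0.640 = 1.236 Mbps.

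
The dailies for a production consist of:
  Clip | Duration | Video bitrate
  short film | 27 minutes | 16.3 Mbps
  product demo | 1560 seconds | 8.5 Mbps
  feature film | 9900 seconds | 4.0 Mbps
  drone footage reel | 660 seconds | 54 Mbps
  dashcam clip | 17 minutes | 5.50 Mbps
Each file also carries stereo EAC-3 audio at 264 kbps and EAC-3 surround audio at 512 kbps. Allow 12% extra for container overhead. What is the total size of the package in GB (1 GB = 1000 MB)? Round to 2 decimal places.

18.48 GB

Audio total: 264 + 512 = 776 kbps = 0.776 Mbps.
short film: 17.076 Mbps × 1620 s × 1.12 = 30982.7 Mb
product demo: 9.276 Mbps × 1560 s × 1.12 = 16207.0 Mb
feature film: 4.776 Mbps × 9900 s × 1.12 = 52956.3 Mb
drone footage reel: 54.776 Mbps × 660 s × 1.12 = 40490.4 Mb
dashcam clip: 6.276 Mbps × 1020 s × 1.12 = 7169.7 Mb
Total: 147806.1 Mb = 18475.8 MB.
= 18.48 GB.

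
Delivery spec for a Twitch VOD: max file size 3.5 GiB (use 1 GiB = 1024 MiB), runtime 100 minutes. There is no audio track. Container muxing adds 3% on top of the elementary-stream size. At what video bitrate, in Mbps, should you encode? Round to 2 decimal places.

4.86 Mbps

Budget: 3.5 GiB = 30064.8 Mb.
Stream payload after overhead: 30064.8 / 1.03 = 29189.1 Mb.
100 min = 6000 s
Total bitrate budget: 29189.1 Mb / 6000 s = 4.865 Mbps.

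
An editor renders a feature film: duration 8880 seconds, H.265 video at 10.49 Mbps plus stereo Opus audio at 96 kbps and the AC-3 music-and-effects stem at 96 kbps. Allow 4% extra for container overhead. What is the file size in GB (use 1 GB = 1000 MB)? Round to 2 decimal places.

Audio total: 96 + 96 = 192 kbps = 0.192 Mbps.
Total bitrate: 10.49 + 0.192 = 10.682 Mbps.
Stream data: 10.682 Mbps × 8880 s = 94856.2 Mb.
With 4% container overhead: ×1.04.
98,650 Mb ÷ 8 = 12,331 MB → 12.33 GB.

12.33 GB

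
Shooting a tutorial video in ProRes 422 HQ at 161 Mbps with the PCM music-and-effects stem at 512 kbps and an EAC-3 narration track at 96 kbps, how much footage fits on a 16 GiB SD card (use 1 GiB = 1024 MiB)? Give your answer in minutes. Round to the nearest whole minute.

14 minutes

Audio total: 512 + 96 = 608 kbps = 0.608 Mbps.
Total bitrate: 161 + 0.608 = 161.608 Mbps.
Capacity: 16 GiB = 137,439 Mb.
Recording time: 137,439 / 161.608 = 850.4 s ≈ 14.2 minutes.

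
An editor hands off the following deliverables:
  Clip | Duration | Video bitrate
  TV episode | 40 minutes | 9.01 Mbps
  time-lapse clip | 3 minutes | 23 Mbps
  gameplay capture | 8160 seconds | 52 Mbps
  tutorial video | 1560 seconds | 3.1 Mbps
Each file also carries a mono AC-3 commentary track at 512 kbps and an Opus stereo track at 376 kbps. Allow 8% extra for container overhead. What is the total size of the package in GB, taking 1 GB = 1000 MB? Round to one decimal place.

62.9 GB

Audio total: 512 + 376 = 888 kbps = 0.888 Mbps.
TV episode: 9.898 Mbps × 2400 s × 1.08 = 25655.6 Mb
time-lapse clip: 23.888 Mbps × 180 s × 1.08 = 4643.8 Mb
gameplay capture: 52.888 Mbps × 8160 s × 1.08 = 466091.4 Mb
tutorial video: 3.988 Mbps × 1560 s × 1.08 = 6719.0 Mb
Total: 503109.8 Mb = 62888.7 MB.
= 62.89 GB.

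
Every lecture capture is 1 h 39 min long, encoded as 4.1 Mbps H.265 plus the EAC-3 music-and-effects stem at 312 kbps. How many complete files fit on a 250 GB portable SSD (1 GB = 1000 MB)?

76

1 h 39 min = 99 min = 5940 s
Audio: 312 kbps = 0.312 Mbps.
Total bitrate: 4.412 Mbps.
Per item: 4.412 Mbps × 5940 s = 26,207 Mb = 3,276 MB.
Capacity: 250 GB = 2,000,000 Mb; 76.31 items → 76 complete.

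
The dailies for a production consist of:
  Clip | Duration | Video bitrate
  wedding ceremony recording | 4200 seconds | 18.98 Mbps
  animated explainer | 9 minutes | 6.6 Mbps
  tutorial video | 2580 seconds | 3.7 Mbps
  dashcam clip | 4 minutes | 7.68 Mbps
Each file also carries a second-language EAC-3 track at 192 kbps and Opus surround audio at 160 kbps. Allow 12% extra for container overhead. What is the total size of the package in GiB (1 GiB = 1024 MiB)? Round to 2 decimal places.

12.69 GiB

Audio total: 192 + 160 = 352 kbps = 0.352 Mbps.
wedding ceremony recording: 19.332 Mbps × 4200 s × 1.12 = 90937.7 Mb
animated explainer: 6.952 Mbps × 540 s × 1.12 = 4204.6 Mb
tutorial video: 4.052 Mbps × 2580 s × 1.12 = 11708.7 Mb
dashcam clip: 8.032 Mbps × 240 s × 1.12 = 2159.0 Mb
Total: 109010.0 Mb = 13626.2 MB.
= 12.69 GiB.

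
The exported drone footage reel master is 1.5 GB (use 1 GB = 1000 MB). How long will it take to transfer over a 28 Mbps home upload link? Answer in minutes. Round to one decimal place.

File: 1.5 GB = 12000.0 Mb.
At 28 Mbps: 12000.0 / 28 = 428.6 s ≈ 7.14 minutes.

7.1 minutes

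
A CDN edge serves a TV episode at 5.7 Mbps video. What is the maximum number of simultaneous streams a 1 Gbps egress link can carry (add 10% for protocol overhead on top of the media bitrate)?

159

On the wire with 10% overhead: 6.270 Mbps.
1 Gbps = 1,000 Mbps; 1,000 / 6.270 = 159.49 → 159 viewers.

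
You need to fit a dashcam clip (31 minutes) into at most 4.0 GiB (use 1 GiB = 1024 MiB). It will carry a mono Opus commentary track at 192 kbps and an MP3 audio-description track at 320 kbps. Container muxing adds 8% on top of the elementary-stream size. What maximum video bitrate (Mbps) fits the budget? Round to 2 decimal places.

16.59 Mbps

Budget: 4.0 GiB = 34359.7 Mb.
Stream payload after overhead: 34359.7 / 1.08 = 31814.6 Mb.
31 min = 1860 s
Total bitrate budget: 31814.6 Mb / 1860 s = 17.105 Mbps.
Audio total: 192 + 320 = 512 kbps = 0.512 Mbps.
Video: 17.105 − 0.512 = 16.593 Mbps.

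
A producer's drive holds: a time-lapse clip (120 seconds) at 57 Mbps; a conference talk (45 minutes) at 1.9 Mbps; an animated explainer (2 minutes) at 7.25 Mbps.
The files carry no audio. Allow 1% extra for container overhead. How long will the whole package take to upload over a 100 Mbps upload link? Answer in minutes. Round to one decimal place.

time-lapse clip: 57.000 Mbps × 120 s × 1.01 = 6908.4 Mb
conference talk: 1.900 Mbps × 2700 s × 1.01 = 5181.3 Mb
animated explainer: 7.250 Mbps × 120 s × 1.01 = 878.7 Mb
Total: 12968.4 Mb = 1621.0 MB.
At 100 Mbps: 12968.4 / 100 = 130 s ≈ 2.16 minutes.

2.2 minutes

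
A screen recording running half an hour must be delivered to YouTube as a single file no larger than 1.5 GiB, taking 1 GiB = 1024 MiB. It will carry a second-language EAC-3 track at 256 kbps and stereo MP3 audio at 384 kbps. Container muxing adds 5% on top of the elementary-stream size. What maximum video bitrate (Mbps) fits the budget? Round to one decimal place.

6.2 Mbps

Budget: 1.5 GiB = 12884.9 Mb.
Stream payload after overhead: 12884.9 / 1.05 = 12271.3 Mb.
30 min = 1800 s
Total bitrate budget: 12271.3 Mb / 1800 s = 6.817 Mbps.
Audio total: 256 + 384 = 640 kbps = 0.640 Mbps.
Video: 6.817 − 0.640 = 6.177 Mbps.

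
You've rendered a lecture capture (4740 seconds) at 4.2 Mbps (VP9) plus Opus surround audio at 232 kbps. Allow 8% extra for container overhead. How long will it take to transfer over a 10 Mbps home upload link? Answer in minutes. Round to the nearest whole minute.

38 minutes

Audio: 232 kbps = 0.232 Mbps.
Total bitrate: 4.432 Mbps.
File: 4.432 Mbps × 4740 s = 21007.7 Mb.
With 8% container overhead: ×1.08. → 22688.3 Mb.
At 10 Mbps: 22688.3 / 10 = 2268.8 s ≈ 37.8 minutes.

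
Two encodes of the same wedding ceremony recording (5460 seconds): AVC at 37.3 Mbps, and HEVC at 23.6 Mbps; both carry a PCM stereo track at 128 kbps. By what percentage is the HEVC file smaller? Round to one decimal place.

36.6%

Audio: 128 kbps = 0.128 Mbps.
AVC: 37.428 Mbps × 5460 s = 204356.9 Mb = 25.545 GB.
HEVC: 23.728 Mbps × 5460 s = 129554.9 Mb = 16.194 GB.
Reduction: (1 − 16.194/25.545) × 100 = 36.60%.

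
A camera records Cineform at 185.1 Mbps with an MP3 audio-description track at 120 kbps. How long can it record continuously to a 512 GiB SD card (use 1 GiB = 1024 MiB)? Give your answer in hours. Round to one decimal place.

Audio: 120 kbps = 0.120 Mbps.
Total bitrate: 185.1 + 0.120 = 185.220 Mbps.
Capacity: 512 GiB = 4,398,047 Mb.
Recording time: 4,398,047 / 185.220 = 23,745 s ≈ 6.60 hours.

6.6 hours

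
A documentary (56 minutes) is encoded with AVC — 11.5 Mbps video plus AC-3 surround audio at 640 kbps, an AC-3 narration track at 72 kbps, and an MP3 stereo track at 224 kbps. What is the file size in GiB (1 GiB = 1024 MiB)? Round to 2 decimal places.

4.86 GiB

56 min = 3360 s
Audio total: 640 + 72 + 224 = 936 kbps = 0.936 Mbps.
Total bitrate: 11.5 + 0.936 = 12.436 Mbps.
Stream data: 12.436 Mbps × 3360 s = 41785.0 Mb.
41,785 Mb = 5,223,120,000 bytes ÷ 1,073,741,824 = 4.864 GiB.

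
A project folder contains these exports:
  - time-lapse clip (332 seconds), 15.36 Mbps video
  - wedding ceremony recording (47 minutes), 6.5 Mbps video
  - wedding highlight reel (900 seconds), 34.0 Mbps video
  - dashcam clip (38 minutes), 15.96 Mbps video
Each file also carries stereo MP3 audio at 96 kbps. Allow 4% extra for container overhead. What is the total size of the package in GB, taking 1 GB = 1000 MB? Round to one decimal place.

11.8 GB

Audio: 96 kbps = 0.096 Mbps.
time-lapse clip: 15.456 Mbps × 332 s × 1.04 = 5336.6 Mb
wedding ceremony recording: 6.596 Mbps × 2820 s × 1.04 = 19344.7 Mb
wedding highlight reel: 34.096 Mbps × 900 s × 1.04 = 31913.9 Mb
dashcam clip: 16.056 Mbps × 2280 s × 1.04 = 38072.0 Mb
Total: 94667.2 Mb = 11833.4 MB.
= 11.83 GB.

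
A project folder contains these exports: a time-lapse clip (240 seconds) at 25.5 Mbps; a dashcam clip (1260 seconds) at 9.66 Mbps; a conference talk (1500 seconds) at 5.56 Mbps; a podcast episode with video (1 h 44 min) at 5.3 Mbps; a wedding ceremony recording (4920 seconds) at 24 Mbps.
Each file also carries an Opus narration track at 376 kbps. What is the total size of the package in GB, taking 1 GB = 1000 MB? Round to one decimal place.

Audio: 376 kbps = 0.376 Mbps.
time-lapse clip: 25.876 Mbps × 240 s = 6210.2 Mb
dashcam clip: 10.036 Mbps × 1260 s = 12645.4 Mb
conference talk: 5.936 Mbps × 1500 s = 8904.0 Mb
podcast episode with video: 5.676 Mbps × 6240 s = 35418.2 Mb
wedding ceremony recording: 24.376 Mbps × 4920 s = 119929.9 Mb
Total: 183107.8 Mb = 22888.5 MB.
= 22.89 GB.

22.9 GB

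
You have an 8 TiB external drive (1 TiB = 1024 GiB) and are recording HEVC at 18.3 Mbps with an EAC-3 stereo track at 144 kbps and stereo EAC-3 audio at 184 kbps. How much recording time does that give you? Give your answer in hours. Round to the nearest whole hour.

1049 hours

Audio total: 144 + 184 = 328 kbps = 0.328 Mbps.
Total bitrate: 18.3 + 0.328 = 18.628 Mbps.
Capacity: 8 TiB = 70,368,744 Mb.
Recording time: 70,368,744 / 18.628 = 3,777,579 s ≈ 1,049 hours.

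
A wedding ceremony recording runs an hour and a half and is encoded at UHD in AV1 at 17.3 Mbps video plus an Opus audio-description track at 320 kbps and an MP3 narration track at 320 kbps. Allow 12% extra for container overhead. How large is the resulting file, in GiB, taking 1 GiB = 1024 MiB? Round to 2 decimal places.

12.63 GiB

1.5 h = 5400 s
Audio total: 320 + 320 = 640 kbps = 0.640 Mbps.
Total bitrate: 17.3 + 0.640 = 17.940 Mbps.
Stream data: 17.940 Mbps × 5400 s = 96876.0 Mb.
With 12% container overhead: ×1.12.
108,501 Mb = 13,562,640,000 bytes ÷ 1,073,741,824 = 12.63 GiB.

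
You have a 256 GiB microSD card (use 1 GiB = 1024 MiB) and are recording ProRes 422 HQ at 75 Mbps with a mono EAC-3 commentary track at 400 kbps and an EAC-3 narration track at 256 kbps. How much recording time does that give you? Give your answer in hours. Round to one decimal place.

8.1 hours

Audio total: 400 + 256 = 656 kbps = 0.656 Mbps.
Total bitrate: 75 + 0.656 = 75.656 Mbps.
Capacity: 256 GiB = 2,199,023 Mb.
Recording time: 2,199,023 / 75.656 = 29,066 s ≈ 8.07 hours.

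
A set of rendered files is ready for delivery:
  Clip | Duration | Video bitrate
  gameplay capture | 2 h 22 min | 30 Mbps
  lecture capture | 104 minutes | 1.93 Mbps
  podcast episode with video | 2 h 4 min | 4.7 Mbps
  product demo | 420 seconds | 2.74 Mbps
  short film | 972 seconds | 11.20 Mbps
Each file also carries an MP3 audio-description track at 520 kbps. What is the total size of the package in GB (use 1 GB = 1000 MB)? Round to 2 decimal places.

40.86 GB

Audio: 520 kbps = 0.520 Mbps.
gameplay capture: 30.520 Mbps × 8520 s = 260030.4 Mb
lecture capture: 2.450 Mbps × 6240 s = 15288.0 Mb
podcast episode with video: 5.220 Mbps × 7440 s = 38836.8 Mb
product demo: 3.260 Mbps × 420 s = 1369.2 Mb
short film: 11.720 Mbps × 972 s = 11391.8 Mb
Total: 326916.2 Mb = 40864.5 MB.
= 40.86 GB.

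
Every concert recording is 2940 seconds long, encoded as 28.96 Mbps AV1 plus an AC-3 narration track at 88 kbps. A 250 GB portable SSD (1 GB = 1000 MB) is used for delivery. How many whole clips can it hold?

Audio: 88 kbps = 0.088 Mbps.
Total bitrate: 29.048 Mbps.
Per item: 29.048 Mbps × 2940 s = 85,401 Mb = 10,675 MB.
Capacity: 250 GB = 2,000,000 Mb; 23.42 items → 23 complete.

23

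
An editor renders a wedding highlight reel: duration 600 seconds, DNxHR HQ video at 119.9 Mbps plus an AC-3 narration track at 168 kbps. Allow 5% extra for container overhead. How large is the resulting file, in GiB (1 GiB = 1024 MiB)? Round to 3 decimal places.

Audio: 168 kbps = 0.168 Mbps.
Total bitrate: 119.9 + 0.168 = 120.068 Mbps.
Stream data: 120.068 Mbps × 600 s = 72040.8 Mb.
With 5% container overhead: ×1.05.
75,643 Mb = 9,455,355,000 bytes ÷ 1,073,741,824 = 8.806 GiB.

8.806 GiB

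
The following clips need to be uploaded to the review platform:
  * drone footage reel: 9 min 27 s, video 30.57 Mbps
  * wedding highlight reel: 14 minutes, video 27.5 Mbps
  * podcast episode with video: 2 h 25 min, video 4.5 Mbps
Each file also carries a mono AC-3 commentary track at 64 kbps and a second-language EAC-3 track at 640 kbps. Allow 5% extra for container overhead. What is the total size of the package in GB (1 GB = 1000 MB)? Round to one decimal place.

Audio total: 64 + 640 = 704 kbps = 0.704 Mbps.
drone footage reel: 31.274 Mbps × 567 s × 1.05 = 18619.0 Mb
wedding highlight reel: 28.204 Mbps × 840 s × 1.05 = 24875.9 Mb
podcast episode with video: 5.204 Mbps × 8700 s × 1.05 = 47538.5 Mb
Total: 91033.4 Mb = 11379.2 MB.
= 11.38 GB.

11.4 GB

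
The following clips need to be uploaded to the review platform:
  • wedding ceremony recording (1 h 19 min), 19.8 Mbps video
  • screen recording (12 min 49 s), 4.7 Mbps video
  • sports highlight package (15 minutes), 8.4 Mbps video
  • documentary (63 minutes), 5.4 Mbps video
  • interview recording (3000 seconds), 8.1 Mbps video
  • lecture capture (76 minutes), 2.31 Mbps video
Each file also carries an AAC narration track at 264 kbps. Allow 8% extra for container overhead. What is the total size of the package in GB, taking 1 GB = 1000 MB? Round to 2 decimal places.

22.27 GB

Audio: 264 kbps = 0.264 Mbps.
wedding ceremony recording: 20.064 Mbps × 4740 s × 1.08 = 102711.6 Mb
screen recording: 4.964 Mbps × 769 s × 1.08 = 4122.7 Mb
sports highlight package: 8.664 Mbps × 900 s × 1.08 = 8421.4 Mb
documentary: 5.664 Mbps × 3780 s × 1.08 = 23122.7 Mb
interview recording: 8.364 Mbps × 3000 s × 1.08 = 27099.4 Mb
lecture capture: 2.574 Mbps × 4560 s × 1.08 = 12676.4 Mb
Total: 178154.2 Mb = 22269.3 MB.
= 22.27 GB.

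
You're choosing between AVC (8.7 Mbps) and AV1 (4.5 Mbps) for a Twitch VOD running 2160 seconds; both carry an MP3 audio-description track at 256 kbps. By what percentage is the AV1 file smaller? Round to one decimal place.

46.9%

Audio: 256 kbps = 0.256 Mbps.
AVC: 8.956 Mbps × 2160 s = 19345.0 Mb = 2.418 GB.
AV1: 4.756 Mbps × 2160 s = 10273.0 Mb = 1.284 GB.
Reduction: (1 − 1.284/2.418) × 100 = 46.90%.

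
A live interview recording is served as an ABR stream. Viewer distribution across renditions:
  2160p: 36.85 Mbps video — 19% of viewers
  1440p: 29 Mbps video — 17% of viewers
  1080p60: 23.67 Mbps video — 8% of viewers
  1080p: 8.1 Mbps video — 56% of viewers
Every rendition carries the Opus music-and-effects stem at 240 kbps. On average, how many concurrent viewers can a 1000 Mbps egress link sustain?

Audio: 240 kbps = 0.240 Mbps.
Average per-viewer bitrate: 0.19×37.090 + 0.17×29.240 + 0.08×23.910 + 0.56×8.340 = 18.601 Mbps.
1000 Mbps = 1,000 Mbps; 1,000 / 18.601 = 53.76 → 53.

53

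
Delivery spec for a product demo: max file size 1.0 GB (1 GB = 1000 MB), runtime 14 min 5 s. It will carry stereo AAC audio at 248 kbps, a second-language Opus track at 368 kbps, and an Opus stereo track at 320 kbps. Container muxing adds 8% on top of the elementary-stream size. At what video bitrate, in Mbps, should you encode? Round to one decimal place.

Budget: 1.0 GB = 8000.0 Mb.
Stream payload after overhead: 8000.0 / 1.08 = 7407.4 Mb.
14 min 5 s = 845 s
Total bitrate budget: 7407.4 Mb / 845 s = 8.766 Mbps.
Audio total: 248 + 368 + 320 = 936 kbps = 0.936 Mbps.
Video: 8.766 − 0.936 = 7.830 Mbps.

7.8 Mbps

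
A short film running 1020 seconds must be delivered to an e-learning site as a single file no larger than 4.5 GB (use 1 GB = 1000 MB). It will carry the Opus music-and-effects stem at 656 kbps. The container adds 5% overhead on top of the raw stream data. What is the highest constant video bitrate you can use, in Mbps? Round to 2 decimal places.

32.96 Mbps

Budget: 4.5 GB = 36000.0 Mb.
Stream payload after overhead: 36000.0 / 1.05 = 34285.7 Mb.
Total bitrate budget: 34285.7 Mb / 1020 s = 33.613 Mbps.
Audio: 656 kbps = 0.656 Mbps.
Video: 33.613 − 0.656 = 32.957 Mbps.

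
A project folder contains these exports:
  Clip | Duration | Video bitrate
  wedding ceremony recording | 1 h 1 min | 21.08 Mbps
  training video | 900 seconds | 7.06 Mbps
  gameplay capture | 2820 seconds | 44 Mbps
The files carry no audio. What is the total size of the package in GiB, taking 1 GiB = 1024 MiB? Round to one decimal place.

24.2 GiB

wedding ceremony recording: 21.080 Mbps × 3660 s = 77152.8 Mb
training video: 7.060 Mbps × 900 s = 6354.0 Mb
gameplay capture: 44.000 Mbps × 2820 s = 124080.0 Mb
Total: 207586.8 Mb = 25948.3 MB.
= 24.17 GiB.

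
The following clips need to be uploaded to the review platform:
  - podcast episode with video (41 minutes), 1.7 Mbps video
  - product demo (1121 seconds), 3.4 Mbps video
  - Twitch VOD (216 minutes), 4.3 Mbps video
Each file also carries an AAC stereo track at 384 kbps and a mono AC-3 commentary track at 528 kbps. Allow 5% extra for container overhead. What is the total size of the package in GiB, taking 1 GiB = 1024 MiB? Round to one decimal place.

9.6 GiB

Audio total: 384 + 528 = 912 kbps = 0.912 Mbps.
podcast episode with video: 2.612 Mbps × 2460 s × 1.05 = 6746.8 Mb
product demo: 4.312 Mbps × 1121 s × 1.05 = 5075.4 Mb
Twitch VOD: 5.212 Mbps × 12960 s × 1.05 = 70924.9 Mb
Total: 82747.1 Mb = 10343.4 MB.
= 9.633 GiB.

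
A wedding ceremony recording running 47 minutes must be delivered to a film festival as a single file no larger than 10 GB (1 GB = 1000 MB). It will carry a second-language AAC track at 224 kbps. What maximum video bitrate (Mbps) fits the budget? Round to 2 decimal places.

Budget: 10 GB = 80000.0 Mb.
47 min = 2820 s
Total bitrate budget: 80000.0 Mb / 2820 s = 28.369 Mbps.
Audio: 224 kbps = 0.224 Mbps.
Video: 28.369 − 0.224 = 28.145 Mbps.

28.14 Mbps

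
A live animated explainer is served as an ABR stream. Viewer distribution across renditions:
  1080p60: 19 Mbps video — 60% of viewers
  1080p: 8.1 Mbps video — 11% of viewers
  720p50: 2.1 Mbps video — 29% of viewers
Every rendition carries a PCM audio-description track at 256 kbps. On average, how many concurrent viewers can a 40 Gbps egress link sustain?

3040

Audio: 256 kbps = 0.256 Mbps.
Average per-viewer bitrate: 0.60×19.256 + 0.11×8.356 + 0.29×2.356 = 13.156 Mbps.
40 Gbps = 40,000 Mbps; 40,000 / 13.156 = 3040.44 → 3040.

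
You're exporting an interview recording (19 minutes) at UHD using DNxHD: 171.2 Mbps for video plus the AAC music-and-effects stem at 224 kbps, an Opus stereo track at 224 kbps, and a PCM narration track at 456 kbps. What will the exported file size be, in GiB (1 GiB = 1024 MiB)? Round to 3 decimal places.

19 min = 1140 s
Audio total: 224 + 224 + 456 = 904 kbps = 0.904 Mbps.
Total bitrate: 171.2 + 0.904 = 172.104 Mbps.
Stream data: 172.104 Mbps × 1140 s = 196198.6 Mb.
196,199 Mb = 24,524,820,000 bytes ÷ 1,073,741,824 = 22.84 GiB.

22.841 GiB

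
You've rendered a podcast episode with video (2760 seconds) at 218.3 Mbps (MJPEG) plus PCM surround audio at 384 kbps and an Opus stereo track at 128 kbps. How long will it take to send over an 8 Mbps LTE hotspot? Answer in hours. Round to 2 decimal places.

Audio total: 384 + 128 = 512 kbps = 0.512 Mbps.
Total bitrate: 218.812 Mbps.
File: 218.812 Mbps × 2760 s = 603921.1 Mb.
At 8 Mbps: 603921.1 / 8 = 75490.1 s ≈ 21 hours.

20.97 hours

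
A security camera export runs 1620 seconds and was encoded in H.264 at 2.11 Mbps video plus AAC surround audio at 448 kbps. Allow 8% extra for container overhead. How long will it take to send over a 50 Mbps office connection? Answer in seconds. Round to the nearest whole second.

90 seconds

Audio: 448 kbps = 0.448 Mbps.
Total bitrate: 2.558 Mbps.
File: 2.558 Mbps × 1620 s = 4144.0 Mb.
With 8% container overhead: ×1.08. → 4475.5 Mb.
At 50 Mbps: 4475.5 / 50 = 89.5 s ≈ 89.5 seconds.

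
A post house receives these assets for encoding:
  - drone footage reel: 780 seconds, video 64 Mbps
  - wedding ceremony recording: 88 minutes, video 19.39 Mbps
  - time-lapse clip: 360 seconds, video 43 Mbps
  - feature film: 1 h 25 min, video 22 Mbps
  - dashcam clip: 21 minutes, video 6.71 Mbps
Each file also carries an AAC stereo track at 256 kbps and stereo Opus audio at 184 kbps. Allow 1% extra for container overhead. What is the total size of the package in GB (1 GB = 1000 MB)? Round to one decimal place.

37.1 GB

Audio total: 256 + 184 = 440 kbps = 0.440 Mbps.
drone footage reel: 64.440 Mbps × 780 s × 1.01 = 50765.8 Mb
wedding ceremony recording: 19.830 Mbps × 5280 s × 1.01 = 105749.4 Mb
time-lapse clip: 43.440 Mbps × 360 s × 1.01 = 15794.8 Mb
feature film: 22.440 Mbps × 5100 s × 1.01 = 115588.4 Mb
dashcam clip: 7.150 Mbps × 1260 s × 1.01 = 9099.1 Mb
Total: 296997.6 Mb = 37124.7 MB.
= 37.12 GB.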